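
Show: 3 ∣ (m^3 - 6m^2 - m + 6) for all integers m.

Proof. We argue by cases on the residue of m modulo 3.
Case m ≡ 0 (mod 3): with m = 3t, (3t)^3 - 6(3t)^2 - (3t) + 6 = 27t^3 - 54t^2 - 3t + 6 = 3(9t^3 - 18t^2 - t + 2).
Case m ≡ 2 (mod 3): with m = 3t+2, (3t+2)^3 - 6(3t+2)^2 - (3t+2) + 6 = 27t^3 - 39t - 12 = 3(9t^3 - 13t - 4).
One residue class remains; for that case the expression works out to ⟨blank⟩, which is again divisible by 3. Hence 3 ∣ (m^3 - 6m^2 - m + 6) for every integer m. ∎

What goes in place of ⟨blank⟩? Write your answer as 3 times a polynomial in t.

The residues treated are {0, 2}, so the missing case is m ≡ 1 (mod 3); write m = 3t+1.
Then (3t+1)^3 - 6(3t+1)^2 - (3t+1) + 6 = 27t^3 - 27t^2 - 30t = 3(9t^3 - 9t^2 - 10t).

3(9t^3 - 9t^2 - 10t)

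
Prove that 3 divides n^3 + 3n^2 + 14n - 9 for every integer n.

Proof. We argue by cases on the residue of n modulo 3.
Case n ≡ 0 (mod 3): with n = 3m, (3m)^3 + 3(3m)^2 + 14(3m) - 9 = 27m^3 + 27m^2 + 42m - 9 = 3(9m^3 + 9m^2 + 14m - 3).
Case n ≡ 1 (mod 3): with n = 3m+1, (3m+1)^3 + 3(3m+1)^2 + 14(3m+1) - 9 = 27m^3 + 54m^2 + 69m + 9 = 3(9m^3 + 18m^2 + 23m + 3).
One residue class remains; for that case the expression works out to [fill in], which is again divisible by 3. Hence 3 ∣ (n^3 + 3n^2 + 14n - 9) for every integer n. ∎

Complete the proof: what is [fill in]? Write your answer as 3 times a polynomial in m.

3(9m^3 + 27m^2 + 38m + 13)

Only n ≡ 2 (mod 3) is unaccounted for. Put n = 3m+2:
(3m+2)^3 + 3(3m+2)^2 + 14(3m+2) - 9 expands to 27m^3 + 81m^2 + 114m + 39,
and factoring out 3 leaves 3(9m^3 + 27m^2 + 38m + 13).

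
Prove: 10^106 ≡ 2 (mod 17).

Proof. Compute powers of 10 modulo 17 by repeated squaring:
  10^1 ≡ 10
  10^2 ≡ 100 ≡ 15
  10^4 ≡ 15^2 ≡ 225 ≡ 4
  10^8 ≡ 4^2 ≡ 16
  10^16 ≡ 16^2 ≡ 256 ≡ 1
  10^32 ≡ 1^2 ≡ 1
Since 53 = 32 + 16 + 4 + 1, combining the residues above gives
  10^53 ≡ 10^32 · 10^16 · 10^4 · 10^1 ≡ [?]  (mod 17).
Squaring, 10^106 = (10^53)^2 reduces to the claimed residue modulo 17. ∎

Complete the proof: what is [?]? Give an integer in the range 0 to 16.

Multiply the listed residues: 1 · 1 · 4 · 10 = 1 → 4 → 40.
Reducing modulo 17: 40 = 2·17 + 6, so 10^53 ≡ 6.

6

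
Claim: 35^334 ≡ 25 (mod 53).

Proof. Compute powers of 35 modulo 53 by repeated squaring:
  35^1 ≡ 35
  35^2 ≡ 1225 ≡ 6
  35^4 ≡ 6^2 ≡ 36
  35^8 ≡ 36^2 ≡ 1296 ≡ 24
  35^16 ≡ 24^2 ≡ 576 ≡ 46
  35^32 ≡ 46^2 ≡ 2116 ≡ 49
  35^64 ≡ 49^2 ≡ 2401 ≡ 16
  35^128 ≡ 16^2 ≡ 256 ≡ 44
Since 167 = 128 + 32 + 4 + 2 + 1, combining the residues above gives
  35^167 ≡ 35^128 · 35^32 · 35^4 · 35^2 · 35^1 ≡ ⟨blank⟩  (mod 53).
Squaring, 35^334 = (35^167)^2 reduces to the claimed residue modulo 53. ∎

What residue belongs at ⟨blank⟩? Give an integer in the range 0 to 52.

5

35^128 · 35^32 · 35^4 · 35^2 · 35^1 ≡ 44 · 49 · 36 · 6 · 35 = 16299360.
16299360 mod 53 = 5, so 35^167 ≡ 5 (mod 53).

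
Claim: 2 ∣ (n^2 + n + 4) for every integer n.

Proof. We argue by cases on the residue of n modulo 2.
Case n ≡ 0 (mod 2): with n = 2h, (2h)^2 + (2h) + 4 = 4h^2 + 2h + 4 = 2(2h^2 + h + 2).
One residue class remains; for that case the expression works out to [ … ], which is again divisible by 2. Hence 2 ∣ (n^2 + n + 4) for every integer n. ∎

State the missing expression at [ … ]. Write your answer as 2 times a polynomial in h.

2(2h^2 + 3h + 3)

Only n ≡ 1 (mod 2) is unaccounted for. Put n = 2h+1:
(2h+1)^2 + (2h+1) + 4 expands to 4h^2 + 6h + 6,
and factoring out 2 leaves 2(2h^2 + 3h + 3).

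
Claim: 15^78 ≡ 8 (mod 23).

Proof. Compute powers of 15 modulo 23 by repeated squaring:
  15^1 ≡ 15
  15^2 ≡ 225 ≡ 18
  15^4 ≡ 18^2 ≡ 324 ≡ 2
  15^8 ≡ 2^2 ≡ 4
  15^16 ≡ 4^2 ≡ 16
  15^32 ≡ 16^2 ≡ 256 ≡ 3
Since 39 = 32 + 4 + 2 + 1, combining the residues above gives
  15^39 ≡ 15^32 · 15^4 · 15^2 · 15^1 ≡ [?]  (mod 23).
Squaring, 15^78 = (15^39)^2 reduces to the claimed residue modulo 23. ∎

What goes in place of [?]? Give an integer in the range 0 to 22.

Multiply the listed residues: 3 · 2 · 18 · 15 = 6 → 108 → 1620.
Reducing modulo 23: 1620 = 70·23 + 10, so 15^39 ≡ 10.

10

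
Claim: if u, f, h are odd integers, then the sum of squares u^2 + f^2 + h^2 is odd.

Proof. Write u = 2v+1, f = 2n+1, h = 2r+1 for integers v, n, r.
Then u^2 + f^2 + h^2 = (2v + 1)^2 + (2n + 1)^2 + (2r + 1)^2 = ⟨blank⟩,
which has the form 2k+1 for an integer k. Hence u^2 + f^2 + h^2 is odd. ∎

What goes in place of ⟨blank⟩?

(2v + 1)^2 + (2n + 1)^2 + (2r + 1)^2 = 4n^2 + 4n + 4r^2 + 4r + 4v^2 + 4v + 3
= 2(2n^2 + 2n + 2r^2 + 2r + 2v^2 + 2v + 1) + 1.
Since 2n^2 + 2n + 2r^2 + 2r + 2v^2 + 2v + 1 is an integer, the sum of squares is of the form 2k+1 for an integer k.

2(2n^2 + 2n + 2r^2 + 2r + 2v^2 + 2v + 1) + 1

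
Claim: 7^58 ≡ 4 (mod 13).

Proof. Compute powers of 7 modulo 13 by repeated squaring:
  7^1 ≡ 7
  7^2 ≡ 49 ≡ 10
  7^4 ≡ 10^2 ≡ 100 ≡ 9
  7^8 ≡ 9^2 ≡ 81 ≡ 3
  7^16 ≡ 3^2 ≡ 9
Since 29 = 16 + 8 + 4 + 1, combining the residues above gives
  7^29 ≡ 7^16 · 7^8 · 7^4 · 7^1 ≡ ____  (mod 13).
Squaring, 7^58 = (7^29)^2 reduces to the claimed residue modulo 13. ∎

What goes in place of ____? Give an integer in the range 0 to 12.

11

Multiply the listed residues: 9 · 3 · 9 · 7 = 27 → 243 → 1701.
Reducing modulo 13: 1701 = 130·13 + 11, so 7^29 ≡ 11.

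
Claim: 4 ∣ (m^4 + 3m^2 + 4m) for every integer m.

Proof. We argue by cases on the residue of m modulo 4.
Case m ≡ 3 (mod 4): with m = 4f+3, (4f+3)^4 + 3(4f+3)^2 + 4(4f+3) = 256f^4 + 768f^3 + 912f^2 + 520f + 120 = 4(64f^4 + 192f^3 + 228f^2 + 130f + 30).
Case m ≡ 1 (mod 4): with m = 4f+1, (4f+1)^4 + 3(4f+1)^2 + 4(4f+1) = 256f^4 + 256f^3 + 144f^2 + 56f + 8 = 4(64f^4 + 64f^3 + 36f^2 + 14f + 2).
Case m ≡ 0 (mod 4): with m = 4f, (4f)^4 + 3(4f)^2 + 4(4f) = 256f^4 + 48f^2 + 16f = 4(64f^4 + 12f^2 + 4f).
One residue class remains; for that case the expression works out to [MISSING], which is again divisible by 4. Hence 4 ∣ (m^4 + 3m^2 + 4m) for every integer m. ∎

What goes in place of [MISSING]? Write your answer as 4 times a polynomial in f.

The residues treated are {3, 1, 0}, so the missing case is m ≡ 2 (mod 4); write m = 4f+2.
Then (4f+2)^4 + 3(4f+2)^2 + 4(4f+2) = 256f^4 + 512f^3 + 432f^2 + 192f + 36 = 4(64f^4 + 128f^3 + 108f^2 + 48f + 9).

4(64f^4 + 128f^3 + 108f^2 + 48f + 9)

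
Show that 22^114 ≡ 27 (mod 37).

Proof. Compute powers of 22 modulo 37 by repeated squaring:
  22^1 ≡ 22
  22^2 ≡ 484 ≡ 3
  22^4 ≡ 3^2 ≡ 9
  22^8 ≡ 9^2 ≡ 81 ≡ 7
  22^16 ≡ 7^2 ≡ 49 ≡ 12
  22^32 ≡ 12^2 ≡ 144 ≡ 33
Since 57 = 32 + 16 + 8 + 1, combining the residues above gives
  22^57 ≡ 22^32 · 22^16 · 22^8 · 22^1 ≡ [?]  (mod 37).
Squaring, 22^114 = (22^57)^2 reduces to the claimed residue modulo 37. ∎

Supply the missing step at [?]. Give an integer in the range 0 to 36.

8

Multiply the listed residues: 33 · 12 · 7 · 22 = 396 → 2772 → 60984.
Reducing modulo 37: 60984 = 1648·37 + 8, so 22^57 ≡ 8.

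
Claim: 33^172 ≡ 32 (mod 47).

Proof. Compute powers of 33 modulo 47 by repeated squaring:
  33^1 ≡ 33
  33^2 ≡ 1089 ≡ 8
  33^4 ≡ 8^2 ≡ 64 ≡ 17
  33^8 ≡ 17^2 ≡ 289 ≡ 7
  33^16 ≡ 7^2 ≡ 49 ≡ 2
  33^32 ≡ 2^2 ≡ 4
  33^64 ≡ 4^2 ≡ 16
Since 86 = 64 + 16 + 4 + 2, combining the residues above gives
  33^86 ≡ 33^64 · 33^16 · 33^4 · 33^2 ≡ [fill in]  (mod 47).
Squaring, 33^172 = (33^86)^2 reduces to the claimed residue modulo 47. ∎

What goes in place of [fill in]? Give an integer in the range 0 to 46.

28

Multiply the listed residues: 16 · 2 · 17 · 8 = 32 → 544 → 4352.
Reducing modulo 47: 4352 = 92·47 + 28, so 33^86 ≡ 28.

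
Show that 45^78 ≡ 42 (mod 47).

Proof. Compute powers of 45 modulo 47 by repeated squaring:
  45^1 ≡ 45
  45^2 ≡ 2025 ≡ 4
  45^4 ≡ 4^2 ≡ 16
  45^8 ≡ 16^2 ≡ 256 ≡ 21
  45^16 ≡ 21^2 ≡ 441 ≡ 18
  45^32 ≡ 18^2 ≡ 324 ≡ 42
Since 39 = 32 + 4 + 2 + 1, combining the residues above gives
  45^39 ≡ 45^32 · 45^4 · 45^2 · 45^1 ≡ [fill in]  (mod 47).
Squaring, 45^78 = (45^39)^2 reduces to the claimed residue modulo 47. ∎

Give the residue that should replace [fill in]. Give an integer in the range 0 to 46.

45^32 · 45^4 · 45^2 · 45^1 ≡ 42 · 16 · 4 · 45 = 120960.
120960 mod 47 = 29, so 45^39 ≡ 29 (mod 47).

29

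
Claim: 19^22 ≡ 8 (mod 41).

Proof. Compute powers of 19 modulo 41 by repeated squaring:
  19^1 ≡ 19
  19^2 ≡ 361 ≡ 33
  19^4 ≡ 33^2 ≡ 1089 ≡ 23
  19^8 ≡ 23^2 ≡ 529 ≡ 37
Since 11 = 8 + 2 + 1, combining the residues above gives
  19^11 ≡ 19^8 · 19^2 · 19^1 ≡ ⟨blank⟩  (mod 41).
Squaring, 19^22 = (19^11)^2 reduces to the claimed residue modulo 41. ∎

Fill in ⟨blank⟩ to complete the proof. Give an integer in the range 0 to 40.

34

19^8 · 19^2 · 19^1 ≡ 37 · 33 · 19 = 23199.
23199 mod 41 = 34, so 19^11 ≡ 34 (mod 41).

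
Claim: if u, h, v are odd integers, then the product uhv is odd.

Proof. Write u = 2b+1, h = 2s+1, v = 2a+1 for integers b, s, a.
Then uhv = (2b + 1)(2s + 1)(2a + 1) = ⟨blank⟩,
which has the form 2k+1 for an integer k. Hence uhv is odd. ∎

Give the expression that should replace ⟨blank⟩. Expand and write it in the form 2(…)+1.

Expanding: (2b + 1)(2s + 1)(2a + 1) = 8abs + 4ab + 4as + 2a + 4bs + 2b + 2s + 1.
Every term except the constant is even, so this is 2(4abs + 2ab + 2as + a + 2bs + b + s) + 1,
and 4abs + 2ab + 2as + a + 2bs + b + s ∈ ℤ gives the required form.

2(4abs + 2ab + 2as + a + 2bs + b + s) + 1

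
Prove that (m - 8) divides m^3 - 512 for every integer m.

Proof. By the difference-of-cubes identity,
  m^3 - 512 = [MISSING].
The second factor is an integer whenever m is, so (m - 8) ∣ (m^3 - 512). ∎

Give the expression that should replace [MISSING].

a^3 - b^3 = (a - b)(a^2 + ab + b^2). With a = m, b = 8:
m^3 - 512 = (m - 8)(m^2 + 8m + 64).

(m - 8)(m^2 + 8m + 64)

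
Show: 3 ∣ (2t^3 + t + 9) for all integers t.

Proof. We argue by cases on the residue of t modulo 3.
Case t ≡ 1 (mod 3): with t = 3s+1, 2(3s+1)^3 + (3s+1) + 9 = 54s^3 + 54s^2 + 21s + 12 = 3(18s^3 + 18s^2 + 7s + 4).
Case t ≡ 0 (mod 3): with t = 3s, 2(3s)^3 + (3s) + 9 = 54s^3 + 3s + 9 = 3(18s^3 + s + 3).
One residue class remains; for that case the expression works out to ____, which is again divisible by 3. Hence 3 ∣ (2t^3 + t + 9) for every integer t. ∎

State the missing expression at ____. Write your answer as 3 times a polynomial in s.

3(18s^3 + 36s^2 + 25s + 9)

The residues treated are {1, 0}, so the missing case is t ≡ 2 (mod 3); write t = 3s+2.
Then 2(3s+2)^3 + (3s+2) + 9 = 54s^3 + 108s^2 + 75s + 27 = 3(18s^3 + 36s^2 + 25s + 9).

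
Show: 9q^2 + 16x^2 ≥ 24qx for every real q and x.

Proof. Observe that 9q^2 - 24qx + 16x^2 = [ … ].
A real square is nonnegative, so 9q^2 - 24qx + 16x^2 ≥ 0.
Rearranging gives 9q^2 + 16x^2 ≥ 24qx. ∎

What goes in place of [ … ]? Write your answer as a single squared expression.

9q^2 - 24qx + 16x^2 is a perfect-square trinomial: the outer terms are (3q)^2 and (4x)^2, and the cross term is -2·3q·4x.
So 9q^2 - 24qx + 16x^2 = (3q - 4x)^2 ≥ 0.

(3q - 4x)^2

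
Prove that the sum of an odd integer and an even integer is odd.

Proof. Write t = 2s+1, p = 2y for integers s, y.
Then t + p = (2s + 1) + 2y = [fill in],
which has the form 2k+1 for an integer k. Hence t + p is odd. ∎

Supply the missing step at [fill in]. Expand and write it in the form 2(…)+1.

Expanding: (2s + 1) + 2y = 2s + 2y + 1.
Every term except the constant is even, so this is 2(s + y) + 1,
and s + y ∈ ℤ gives the required form.

2(s + y) + 1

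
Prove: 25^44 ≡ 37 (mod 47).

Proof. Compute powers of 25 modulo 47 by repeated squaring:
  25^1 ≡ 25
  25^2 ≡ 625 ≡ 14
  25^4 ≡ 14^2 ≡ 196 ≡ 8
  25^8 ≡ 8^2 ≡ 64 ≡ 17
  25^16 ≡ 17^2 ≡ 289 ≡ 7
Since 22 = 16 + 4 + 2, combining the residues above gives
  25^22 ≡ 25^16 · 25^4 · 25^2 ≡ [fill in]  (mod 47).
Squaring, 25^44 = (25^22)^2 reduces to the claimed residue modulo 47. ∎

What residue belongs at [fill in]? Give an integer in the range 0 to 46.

25^16 · 25^4 · 25^2 ≡ 7 · 8 · 14 = 784.
784 mod 47 = 32, so 25^22 ≡ 32 (mod 47).

32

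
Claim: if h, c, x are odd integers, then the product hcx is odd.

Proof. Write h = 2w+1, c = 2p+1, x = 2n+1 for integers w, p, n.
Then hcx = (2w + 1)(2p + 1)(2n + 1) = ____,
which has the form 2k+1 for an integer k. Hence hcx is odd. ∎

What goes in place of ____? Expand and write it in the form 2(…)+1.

2(4npw + 2np + 2nw + n + 2pw + p + w) + 1

Expanding: (2w + 1)(2p + 1)(2n + 1) = 8npw + 4np + 4nw + 2n + 4pw + 2p + 2w + 1.
Every term except the constant is even, so this is 2(4npw + 2np + 2nw + n + 2pw + p + w) + 1,
and 4npw + 2np + 2nw + n + 2pw + p + w ∈ ℤ gives the required form.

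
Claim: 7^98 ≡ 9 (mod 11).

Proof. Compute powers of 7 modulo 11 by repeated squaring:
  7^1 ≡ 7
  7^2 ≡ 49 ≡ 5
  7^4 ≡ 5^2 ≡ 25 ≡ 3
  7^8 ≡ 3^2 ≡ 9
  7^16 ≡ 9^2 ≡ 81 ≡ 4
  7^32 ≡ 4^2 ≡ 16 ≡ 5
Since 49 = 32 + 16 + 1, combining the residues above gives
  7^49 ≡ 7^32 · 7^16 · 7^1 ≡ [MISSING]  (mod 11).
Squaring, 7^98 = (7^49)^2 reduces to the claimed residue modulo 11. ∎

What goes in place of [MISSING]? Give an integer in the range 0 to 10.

Multiply the listed residues: 5 · 4 · 7 = 20 → 140.
Reducing modulo 11: 140 = 12·11 + 8, so 7^49 ≡ 8.

8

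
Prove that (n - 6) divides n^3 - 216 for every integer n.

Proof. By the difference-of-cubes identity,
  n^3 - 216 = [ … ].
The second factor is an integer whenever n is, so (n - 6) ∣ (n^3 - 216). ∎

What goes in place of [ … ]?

Polynomial division of n^3 - 216 by n - 6 leaves remainder 0 and quotient n^2 + 6n + 36.
Hence n^3 - 216 = (n - 6)(n^2 + 6n + 36).

(n - 6)(n^2 + 6n + 36)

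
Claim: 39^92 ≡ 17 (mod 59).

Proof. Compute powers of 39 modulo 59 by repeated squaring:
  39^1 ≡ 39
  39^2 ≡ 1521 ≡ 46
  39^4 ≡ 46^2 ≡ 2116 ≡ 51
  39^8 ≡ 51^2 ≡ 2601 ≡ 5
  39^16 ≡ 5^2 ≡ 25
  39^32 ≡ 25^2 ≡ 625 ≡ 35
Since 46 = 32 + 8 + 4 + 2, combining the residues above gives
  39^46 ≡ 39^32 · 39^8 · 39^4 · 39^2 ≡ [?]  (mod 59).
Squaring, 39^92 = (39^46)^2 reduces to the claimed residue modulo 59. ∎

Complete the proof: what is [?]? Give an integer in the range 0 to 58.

28

39^32 · 39^8 · 39^4 · 39^2 ≡ 35 · 5 · 51 · 46 = 410550.
410550 mod 59 = 28, so 39^46 ≡ 28 (mod 59).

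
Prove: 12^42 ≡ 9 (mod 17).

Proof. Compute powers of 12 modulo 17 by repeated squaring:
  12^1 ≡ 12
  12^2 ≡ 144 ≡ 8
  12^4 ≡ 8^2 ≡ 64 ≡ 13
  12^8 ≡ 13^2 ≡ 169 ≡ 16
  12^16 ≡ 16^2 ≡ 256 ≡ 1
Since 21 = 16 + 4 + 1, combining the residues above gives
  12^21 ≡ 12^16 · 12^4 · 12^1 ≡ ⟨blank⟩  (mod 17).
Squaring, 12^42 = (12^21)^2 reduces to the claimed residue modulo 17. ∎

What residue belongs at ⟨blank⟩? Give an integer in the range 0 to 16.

12^16 · 12^4 · 12^1 ≡ 1 · 13 · 12 = 156.
156 mod 17 = 3, so 12^21 ≡ 3 (mod 17).

3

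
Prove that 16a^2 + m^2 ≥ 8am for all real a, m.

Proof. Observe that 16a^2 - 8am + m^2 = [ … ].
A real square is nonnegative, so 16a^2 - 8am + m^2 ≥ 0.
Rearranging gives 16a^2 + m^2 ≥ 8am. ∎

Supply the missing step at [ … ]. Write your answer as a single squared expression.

(4a - m)^2

16a^2 - 8am + m^2 is a perfect-square trinomial: the outer terms are (4a)^2 and (m)^2, and the cross term is -2·4a·m.
So 16a^2 - 8am + m^2 = (4a - m)^2 ≥ 0.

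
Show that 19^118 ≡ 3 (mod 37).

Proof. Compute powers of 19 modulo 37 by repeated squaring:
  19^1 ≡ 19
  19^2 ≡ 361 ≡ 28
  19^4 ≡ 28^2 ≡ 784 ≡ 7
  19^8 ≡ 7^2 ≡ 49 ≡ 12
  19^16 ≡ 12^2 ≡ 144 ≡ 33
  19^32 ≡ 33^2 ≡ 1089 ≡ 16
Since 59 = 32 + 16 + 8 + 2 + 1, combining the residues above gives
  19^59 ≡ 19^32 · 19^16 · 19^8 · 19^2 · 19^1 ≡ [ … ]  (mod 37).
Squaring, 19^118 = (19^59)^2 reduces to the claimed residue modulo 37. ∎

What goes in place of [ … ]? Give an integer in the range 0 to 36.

15

Multiply the listed residues: 16 · 33 · 12 · 28 · 19 = 528 → 6336 → 177408 → 3370752.
Reducing modulo 37: 3370752 = 91101·37 + 15, so 19^59 ≡ 15.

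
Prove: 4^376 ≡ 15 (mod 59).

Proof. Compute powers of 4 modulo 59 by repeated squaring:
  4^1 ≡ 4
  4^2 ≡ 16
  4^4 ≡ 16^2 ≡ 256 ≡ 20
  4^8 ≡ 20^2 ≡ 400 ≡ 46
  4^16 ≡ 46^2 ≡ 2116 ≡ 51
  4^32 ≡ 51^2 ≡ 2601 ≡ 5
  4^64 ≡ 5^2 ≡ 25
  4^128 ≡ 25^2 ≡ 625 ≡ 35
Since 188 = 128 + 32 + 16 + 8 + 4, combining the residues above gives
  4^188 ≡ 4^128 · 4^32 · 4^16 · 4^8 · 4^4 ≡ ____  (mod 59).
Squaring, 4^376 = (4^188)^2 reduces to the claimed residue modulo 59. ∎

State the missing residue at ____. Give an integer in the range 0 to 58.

Multiply the listed residues: 35 · 5 · 51 · 46 · 20 = 175 → 8925 → 410550 → 8211000.
Reducing modulo 59: 8211000 = 139169·59 + 29, so 4^188 ≡ 29.

29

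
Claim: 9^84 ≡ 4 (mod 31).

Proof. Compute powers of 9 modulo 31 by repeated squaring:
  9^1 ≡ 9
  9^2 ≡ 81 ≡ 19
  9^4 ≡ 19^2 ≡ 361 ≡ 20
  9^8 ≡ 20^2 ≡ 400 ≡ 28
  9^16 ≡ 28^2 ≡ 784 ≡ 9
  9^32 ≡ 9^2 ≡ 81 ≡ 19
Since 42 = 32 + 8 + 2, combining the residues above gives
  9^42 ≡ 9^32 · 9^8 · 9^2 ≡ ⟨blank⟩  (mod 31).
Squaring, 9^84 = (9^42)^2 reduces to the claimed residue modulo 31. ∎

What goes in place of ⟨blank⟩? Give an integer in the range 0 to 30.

2

Multiply the listed residues: 19 · 28 · 19 = 532 → 10108.
Reducing modulo 31: 10108 = 326·31 + 2, so 9^42 ≡ 2.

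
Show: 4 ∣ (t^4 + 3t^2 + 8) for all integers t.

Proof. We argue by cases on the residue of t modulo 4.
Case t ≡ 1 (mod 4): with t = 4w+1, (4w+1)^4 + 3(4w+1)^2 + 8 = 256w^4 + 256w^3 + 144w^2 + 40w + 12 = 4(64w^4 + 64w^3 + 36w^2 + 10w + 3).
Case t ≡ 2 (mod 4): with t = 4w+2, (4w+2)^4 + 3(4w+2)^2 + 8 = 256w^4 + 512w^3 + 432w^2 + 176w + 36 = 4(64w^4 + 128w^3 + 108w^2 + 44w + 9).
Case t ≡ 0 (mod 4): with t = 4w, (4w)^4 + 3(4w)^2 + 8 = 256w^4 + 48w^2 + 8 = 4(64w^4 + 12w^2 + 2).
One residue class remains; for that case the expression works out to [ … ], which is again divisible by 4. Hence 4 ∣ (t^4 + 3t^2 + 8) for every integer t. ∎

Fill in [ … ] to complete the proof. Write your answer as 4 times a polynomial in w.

4(64w^4 + 192w^3 + 228w^2 + 126w + 29)

The residues treated are {1, 2, 0}, so the missing case is t ≡ 3 (mod 4); write t = 4w+3.
Then (4w+3)^4 + 3(4w+3)^2 + 8 = 256w^4 + 768w^3 + 912w^2 + 504w + 116 = 4(64w^4 + 192w^3 + 228w^2 + 126w + 29).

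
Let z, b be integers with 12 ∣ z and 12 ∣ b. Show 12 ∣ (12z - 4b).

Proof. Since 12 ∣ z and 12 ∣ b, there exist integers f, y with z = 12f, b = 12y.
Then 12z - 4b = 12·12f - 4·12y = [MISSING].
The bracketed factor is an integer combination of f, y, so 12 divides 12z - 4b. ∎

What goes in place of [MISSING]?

12(12f - 4y)

Each term has a factor of 12: 12·12f - 4·12y = 12·(12f - 4y).
Since 12f - 4y is an integer, 12 ∣ (12z - 4b).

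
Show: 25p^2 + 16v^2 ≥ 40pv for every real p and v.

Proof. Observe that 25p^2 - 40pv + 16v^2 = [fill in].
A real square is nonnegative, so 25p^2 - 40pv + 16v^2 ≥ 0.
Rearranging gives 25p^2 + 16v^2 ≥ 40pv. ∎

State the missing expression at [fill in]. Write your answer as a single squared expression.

(5p - 4v)^2

The leading and trailing coefficients are 5^2 and 4^2, and 40 = 2·5·4, so the trinomial is (5p - 4v)^2.
Hence 25p^2 - 40pv + 16v^2 ≥ 0.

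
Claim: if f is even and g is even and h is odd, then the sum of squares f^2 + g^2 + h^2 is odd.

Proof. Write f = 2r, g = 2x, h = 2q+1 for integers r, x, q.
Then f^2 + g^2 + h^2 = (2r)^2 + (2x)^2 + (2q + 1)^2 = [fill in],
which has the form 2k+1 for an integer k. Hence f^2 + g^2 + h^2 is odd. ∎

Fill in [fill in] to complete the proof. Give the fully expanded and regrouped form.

2(2q^2 + 2q + 2r^2 + 2x^2) + 1

(2r)^2 + (2x)^2 + (2q + 1)^2 = 4q^2 + 4q + 4r^2 + 4x^2 + 1
= 2(2q^2 + 2q + 2r^2 + 2x^2) + 1.
Since 2q^2 + 2q + 2r^2 + 2x^2 is an integer, the sum of squares is of the form 2k+1 for an integer k.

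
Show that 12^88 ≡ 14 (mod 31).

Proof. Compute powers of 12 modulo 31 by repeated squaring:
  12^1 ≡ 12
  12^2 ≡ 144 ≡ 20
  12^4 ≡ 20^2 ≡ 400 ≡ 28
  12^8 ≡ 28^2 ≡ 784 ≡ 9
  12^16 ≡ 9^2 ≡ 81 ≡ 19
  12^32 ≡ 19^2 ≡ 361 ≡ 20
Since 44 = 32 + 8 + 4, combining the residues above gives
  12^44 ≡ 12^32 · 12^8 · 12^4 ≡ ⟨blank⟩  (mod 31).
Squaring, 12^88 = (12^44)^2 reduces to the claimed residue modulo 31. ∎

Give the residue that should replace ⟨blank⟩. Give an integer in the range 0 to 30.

18

12^32 · 12^8 · 12^4 ≡ 20 · 9 · 28 = 5040.
5040 mod 31 = 18, so 12^44 ≡ 18 (mod 31).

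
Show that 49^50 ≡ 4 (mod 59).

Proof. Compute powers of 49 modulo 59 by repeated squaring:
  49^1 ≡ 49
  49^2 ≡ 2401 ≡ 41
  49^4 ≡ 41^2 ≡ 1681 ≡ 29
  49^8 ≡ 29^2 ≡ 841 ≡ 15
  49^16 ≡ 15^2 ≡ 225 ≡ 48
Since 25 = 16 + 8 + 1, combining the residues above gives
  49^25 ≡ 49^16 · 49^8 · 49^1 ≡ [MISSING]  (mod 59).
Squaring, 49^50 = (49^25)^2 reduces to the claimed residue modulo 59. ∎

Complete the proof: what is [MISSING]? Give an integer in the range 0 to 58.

Multiply the listed residues: 48 · 15 · 49 = 720 → 35280.
Reducing modulo 59: 35280 = 597·59 + 57, so 49^25 ≡ 57.

57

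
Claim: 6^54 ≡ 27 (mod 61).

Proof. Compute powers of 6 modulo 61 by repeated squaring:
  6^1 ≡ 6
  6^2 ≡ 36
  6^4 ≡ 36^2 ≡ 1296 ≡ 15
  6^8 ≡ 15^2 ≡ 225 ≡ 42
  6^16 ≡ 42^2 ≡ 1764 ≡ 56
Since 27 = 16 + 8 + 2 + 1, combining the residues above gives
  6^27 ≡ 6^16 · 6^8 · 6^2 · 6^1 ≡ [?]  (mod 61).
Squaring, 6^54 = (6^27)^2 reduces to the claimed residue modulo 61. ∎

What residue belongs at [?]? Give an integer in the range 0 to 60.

24

6^16 · 6^8 · 6^2 · 6^1 ≡ 56 · 42 · 36 · 6 = 508032.
508032 mod 61 = 24, so 6^27 ≡ 24 (mod 61).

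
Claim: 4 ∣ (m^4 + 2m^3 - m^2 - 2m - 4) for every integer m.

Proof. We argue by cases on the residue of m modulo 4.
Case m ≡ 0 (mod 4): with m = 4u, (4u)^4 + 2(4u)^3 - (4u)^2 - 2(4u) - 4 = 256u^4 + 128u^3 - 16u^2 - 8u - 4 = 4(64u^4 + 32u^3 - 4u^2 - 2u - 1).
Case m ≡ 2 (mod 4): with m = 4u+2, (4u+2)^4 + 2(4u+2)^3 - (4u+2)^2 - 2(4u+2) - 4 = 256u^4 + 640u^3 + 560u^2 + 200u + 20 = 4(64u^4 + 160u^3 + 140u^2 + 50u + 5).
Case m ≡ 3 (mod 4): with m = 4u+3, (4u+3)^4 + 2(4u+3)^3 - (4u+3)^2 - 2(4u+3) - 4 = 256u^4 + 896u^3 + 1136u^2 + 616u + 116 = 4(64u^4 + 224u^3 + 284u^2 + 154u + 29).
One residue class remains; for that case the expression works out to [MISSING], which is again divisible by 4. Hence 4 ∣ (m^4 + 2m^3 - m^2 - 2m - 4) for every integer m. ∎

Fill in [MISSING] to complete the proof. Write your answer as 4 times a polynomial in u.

4(64u^4 + 96u^3 + 44u^2 + 6u - 1)

The residues treated are {0, 2, 3}, so the missing case is m ≡ 1 (mod 4); write m = 4u+1.
Then (4u+1)^4 + 2(4u+1)^3 - (4u+1)^2 - 2(4u+1) - 4 = 256u^4 + 384u^3 + 176u^2 + 24u - 4 = 4(64u^4 + 96u^3 + 44u^2 + 6u - 1).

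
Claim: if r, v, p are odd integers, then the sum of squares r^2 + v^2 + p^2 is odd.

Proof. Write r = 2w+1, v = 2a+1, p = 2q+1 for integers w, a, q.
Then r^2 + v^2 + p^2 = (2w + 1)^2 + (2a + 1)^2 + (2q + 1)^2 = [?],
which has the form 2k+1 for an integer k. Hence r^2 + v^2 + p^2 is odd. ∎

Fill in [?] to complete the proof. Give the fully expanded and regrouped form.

2(2a^2 + 2a + 2q^2 + 2q + 2w^2 + 2w + 1) + 1

Expanding: (2w + 1)^2 + (2a + 1)^2 + (2q + 1)^2 = 4a^2 + 4a + 4q^2 + 4q + 4w^2 + 4w + 3.
Every term except the constant is even, so this is 2(2a^2 + 2a + 2q^2 + 2q + 2w^2 + 2w + 1) + 1,
and 2a^2 + 2a + 2q^2 + 2q + 2w^2 + 2w + 1 ∈ ℤ gives the required form.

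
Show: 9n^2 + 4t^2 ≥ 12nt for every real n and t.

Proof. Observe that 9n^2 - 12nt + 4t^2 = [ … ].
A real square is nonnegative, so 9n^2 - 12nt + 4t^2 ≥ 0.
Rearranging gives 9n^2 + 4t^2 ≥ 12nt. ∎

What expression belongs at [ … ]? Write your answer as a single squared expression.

9n^2 - 12nt + 4t^2 is a perfect-square trinomial: the outer terms are (3n)^2 and (2t)^2, and the cross term is -2·3n·2t.
So 9n^2 - 12nt + 4t^2 = (3n - 2t)^2 ≥ 0.

(3n - 2t)^2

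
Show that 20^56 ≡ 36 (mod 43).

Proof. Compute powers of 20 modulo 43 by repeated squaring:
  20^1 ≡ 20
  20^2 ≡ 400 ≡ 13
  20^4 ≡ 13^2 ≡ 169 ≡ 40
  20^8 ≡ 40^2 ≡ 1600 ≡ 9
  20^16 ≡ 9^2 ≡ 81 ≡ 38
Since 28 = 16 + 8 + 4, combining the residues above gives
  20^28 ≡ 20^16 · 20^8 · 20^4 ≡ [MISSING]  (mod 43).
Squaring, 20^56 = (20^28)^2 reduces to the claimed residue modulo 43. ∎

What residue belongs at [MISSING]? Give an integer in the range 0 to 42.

20^16 · 20^8 · 20^4 ≡ 38 · 9 · 40 = 13680.
13680 mod 43 = 6, so 20^28 ≡ 6 (mod 43).

6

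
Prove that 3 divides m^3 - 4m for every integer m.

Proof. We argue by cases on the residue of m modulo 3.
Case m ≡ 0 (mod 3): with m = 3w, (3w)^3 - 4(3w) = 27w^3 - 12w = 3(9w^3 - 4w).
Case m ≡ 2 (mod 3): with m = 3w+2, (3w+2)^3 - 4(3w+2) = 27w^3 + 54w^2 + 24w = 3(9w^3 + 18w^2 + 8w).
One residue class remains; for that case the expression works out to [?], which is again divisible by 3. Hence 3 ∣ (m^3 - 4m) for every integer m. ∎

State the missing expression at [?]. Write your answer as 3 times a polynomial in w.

Only m ≡ 1 (mod 3) is unaccounted for. Put m = 3w+1:
(3w+1)^3 - 4(3w+1) expands to 27w^3 + 27w^2 - 3w - 3,
and factoring out 3 leaves 3(9w^3 + 9w^2 - w - 1).

3(9w^3 + 9w^2 - w - 1)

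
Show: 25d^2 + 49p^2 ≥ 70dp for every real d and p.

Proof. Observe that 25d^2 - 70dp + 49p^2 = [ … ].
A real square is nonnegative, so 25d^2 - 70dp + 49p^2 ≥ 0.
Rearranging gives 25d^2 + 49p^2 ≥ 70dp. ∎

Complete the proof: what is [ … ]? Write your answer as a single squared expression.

(5d - 7p)^2

25d^2 - 70dp + 49p^2 is a perfect-square trinomial: the outer terms are (5d)^2 and (7p)^2, and the cross term is -2·5d·7p.
So 25d^2 - 70dp + 49p^2 = (5d - 7p)^2 ≥ 0.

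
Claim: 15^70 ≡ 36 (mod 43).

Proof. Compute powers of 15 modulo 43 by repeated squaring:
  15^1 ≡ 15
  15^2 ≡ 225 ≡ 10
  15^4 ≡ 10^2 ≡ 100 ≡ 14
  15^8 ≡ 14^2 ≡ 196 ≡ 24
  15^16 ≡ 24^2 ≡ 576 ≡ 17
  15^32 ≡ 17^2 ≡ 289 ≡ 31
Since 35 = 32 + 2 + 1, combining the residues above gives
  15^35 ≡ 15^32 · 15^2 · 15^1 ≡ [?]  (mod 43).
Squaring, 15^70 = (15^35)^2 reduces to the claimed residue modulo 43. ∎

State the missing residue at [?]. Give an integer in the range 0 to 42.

6

Multiply the listed residues: 31 · 10 · 15 = 310 → 4650.
Reducing modulo 43: 4650 = 108·43 + 6, so 15^35 ≡ 6.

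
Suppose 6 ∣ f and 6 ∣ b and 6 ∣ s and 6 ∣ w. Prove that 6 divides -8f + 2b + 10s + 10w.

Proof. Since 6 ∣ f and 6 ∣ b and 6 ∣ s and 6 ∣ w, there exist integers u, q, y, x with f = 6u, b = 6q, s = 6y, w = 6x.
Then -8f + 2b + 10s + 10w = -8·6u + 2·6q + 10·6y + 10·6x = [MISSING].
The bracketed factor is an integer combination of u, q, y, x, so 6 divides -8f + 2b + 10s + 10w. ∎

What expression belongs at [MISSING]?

Each term has a factor of 6: -8·6u + 2·6q + 10·6y + 10·6x = 6·(2q - 8u + 10x + 10y).
Since 2q - 8u + 10x + 10y is an integer, 6 ∣ (-8f + 2b + 10s + 10w).

6(2q - 8u + 10x + 10y)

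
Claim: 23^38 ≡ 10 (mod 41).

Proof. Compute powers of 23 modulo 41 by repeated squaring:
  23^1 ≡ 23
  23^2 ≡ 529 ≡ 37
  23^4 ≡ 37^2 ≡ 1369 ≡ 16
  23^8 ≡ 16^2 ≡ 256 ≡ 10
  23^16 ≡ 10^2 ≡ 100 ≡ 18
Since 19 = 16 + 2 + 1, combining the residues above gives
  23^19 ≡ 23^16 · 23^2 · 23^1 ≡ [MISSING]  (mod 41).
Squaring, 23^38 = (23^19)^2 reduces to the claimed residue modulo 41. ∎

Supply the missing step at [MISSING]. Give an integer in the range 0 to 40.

25

23^16 · 23^2 · 23^1 ≡ 18 · 37 · 23 = 15318.
15318 mod 41 = 25, so 23^19 ≡ 25 (mod 41).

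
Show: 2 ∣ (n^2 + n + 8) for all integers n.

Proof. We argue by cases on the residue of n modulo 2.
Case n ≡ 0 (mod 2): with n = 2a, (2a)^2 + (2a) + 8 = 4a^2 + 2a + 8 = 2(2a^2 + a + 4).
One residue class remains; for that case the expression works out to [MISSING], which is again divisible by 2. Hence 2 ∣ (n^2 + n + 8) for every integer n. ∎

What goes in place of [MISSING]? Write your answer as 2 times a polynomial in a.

2(2a^2 + 3a + 5)

Only n ≡ 1 (mod 2) is unaccounted for. Put n = 2a+1:
(2a+1)^2 + (2a+1) + 8 expands to 4a^2 + 6a + 10,
and factoring out 2 leaves 2(2a^2 + 3a + 5).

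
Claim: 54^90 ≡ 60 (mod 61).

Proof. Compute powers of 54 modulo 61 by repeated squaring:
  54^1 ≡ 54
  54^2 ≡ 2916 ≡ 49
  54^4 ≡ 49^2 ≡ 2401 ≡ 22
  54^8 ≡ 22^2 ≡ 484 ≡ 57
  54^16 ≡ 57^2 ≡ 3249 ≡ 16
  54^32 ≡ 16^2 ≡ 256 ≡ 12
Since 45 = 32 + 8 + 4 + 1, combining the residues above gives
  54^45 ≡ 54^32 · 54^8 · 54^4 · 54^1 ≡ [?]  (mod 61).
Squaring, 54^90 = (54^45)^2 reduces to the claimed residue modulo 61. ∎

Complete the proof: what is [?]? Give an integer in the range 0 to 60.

11

Multiply the listed residues: 12 · 57 · 22 · 54 = 684 → 15048 → 812592.
Reducing modulo 61: 812592 = 13321·61 + 11, so 54^45 ≡ 11.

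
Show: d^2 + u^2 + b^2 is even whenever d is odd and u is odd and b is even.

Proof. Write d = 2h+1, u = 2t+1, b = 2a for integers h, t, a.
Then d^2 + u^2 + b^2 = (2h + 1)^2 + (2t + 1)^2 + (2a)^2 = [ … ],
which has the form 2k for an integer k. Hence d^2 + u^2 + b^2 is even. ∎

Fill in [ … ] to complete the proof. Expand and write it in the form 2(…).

(2h + 1)^2 + (2t + 1)^2 + (2a)^2 = 4a^2 + 4h^2 + 4h + 4t^2 + 4t + 2
= 2(2a^2 + 2h^2 + 2h + 2t^2 + 2t + 1).
Since 2a^2 + 2h^2 + 2h + 2t^2 + 2t + 1 is an integer, the sum of squares is of the form 2k for an integer k.

2(2a^2 + 2h^2 + 2h + 2t^2 + 2t + 1)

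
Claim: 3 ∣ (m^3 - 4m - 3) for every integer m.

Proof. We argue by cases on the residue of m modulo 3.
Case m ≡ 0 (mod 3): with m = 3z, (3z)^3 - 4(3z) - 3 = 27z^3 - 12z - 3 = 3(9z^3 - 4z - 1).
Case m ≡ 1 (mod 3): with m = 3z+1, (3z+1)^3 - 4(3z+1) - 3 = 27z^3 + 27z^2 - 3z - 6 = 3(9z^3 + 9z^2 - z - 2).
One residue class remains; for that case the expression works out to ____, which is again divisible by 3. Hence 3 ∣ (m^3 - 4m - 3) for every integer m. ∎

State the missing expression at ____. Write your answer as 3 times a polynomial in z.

The residues treated are {0, 1}, so the missing case is m ≡ 2 (mod 3); write m = 3z+2.
Then (3z+2)^3 - 4(3z+2) - 3 = 27z^3 + 54z^2 + 24z - 3 = 3(9z^3 + 18z^2 + 8z - 1).

3(9z^3 + 18z^2 + 8z - 1)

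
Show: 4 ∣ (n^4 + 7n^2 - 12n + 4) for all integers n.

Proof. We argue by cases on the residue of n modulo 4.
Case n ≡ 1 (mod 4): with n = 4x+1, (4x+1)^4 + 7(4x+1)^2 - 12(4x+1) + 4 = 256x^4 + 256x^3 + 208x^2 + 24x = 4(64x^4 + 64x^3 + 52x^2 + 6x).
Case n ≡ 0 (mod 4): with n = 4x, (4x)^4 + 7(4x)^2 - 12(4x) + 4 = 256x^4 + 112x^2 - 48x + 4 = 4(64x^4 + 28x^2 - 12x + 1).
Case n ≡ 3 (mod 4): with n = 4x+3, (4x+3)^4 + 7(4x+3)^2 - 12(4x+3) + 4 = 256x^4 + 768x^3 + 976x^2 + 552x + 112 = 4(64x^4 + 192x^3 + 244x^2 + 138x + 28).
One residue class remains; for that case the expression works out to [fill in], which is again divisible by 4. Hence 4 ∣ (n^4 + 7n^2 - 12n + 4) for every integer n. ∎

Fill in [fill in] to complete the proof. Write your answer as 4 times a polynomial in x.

4(64x^4 + 128x^3 + 124x^2 + 48x + 6)

Only n ≡ 2 (mod 4) is unaccounted for. Put n = 4x+2:
(4x+2)^4 + 7(4x+2)^2 - 12(4x+2) + 4 expands to 256x^4 + 512x^3 + 496x^2 + 192x + 24,
and factoring out 4 leaves 4(64x^4 + 128x^3 + 124x^2 + 48x + 6).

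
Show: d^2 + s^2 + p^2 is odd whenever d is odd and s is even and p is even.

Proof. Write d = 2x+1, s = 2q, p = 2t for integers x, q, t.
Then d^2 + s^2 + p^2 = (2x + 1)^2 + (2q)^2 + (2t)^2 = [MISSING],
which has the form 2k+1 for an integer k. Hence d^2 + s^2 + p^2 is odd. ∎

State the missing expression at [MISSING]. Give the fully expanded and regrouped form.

2(2q^2 + 2t^2 + 2x^2 + 2x) + 1

Expanding: (2x + 1)^2 + (2q)^2 + (2t)^2 = 4q^2 + 4t^2 + 4x^2 + 4x + 1.
Every term except the constant is even, so this is 2(2q^2 + 2t^2 + 2x^2 + 2x) + 1,
and 2q^2 + 2t^2 + 2x^2 + 2x ∈ ℤ gives the required form.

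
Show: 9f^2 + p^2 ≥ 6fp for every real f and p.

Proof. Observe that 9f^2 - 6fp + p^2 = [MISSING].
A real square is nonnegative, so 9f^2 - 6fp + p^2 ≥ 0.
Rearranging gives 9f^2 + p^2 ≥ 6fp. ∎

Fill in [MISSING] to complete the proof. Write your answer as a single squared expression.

The leading and trailing coefficients are 3^2 and 1^2, and 6 = 2·3·1, so the trinomial is (3f - p)^2.
Hence 9f^2 - 6fp + p^2 ≥ 0.

(3f - p)^2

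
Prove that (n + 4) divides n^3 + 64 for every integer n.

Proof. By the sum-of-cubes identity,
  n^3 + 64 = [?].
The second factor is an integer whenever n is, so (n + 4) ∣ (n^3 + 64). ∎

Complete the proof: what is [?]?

(n + 4)(n^2 - 4n + 16)

Polynomial division of n^3 + 64 by n + 4 leaves remainder 0 and quotient n^2 - 4n + 16.
Hence n^3 + 64 = (n + 4)(n^2 - 4n + 16).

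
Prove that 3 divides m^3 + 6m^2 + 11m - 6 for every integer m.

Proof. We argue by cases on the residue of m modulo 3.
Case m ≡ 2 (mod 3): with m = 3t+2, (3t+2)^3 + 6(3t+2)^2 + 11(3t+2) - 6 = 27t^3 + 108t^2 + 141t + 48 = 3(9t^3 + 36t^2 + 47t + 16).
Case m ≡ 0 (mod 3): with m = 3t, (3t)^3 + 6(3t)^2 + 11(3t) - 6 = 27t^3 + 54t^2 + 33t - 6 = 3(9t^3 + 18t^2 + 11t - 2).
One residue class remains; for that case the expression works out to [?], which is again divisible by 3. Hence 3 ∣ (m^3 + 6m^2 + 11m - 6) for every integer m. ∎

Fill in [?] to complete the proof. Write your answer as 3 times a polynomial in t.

The residues treated are {2, 0}, so the missing case is m ≡ 1 (mod 3); write m = 3t+1.
Then (3t+1)^3 + 6(3t+1)^2 + 11(3t+1) - 6 = 27t^3 + 81t^2 + 78t + 12 = 3(9t^3 + 27t^2 + 26t + 4).

3(9t^3 + 27t^2 + 26t + 4)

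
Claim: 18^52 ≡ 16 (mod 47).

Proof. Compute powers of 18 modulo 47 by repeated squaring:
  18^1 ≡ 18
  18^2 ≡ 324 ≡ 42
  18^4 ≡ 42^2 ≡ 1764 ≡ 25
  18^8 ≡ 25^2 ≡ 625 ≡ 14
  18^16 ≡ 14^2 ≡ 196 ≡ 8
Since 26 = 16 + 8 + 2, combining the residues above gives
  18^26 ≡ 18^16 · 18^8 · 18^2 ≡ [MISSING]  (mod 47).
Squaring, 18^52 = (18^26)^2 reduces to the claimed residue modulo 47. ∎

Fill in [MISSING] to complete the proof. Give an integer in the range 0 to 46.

4

Multiply the listed residues: 8 · 14 · 42 = 112 → 4704.
Reducing modulo 47: 4704 = 100·47 + 4, so 18^26 ≡ 4.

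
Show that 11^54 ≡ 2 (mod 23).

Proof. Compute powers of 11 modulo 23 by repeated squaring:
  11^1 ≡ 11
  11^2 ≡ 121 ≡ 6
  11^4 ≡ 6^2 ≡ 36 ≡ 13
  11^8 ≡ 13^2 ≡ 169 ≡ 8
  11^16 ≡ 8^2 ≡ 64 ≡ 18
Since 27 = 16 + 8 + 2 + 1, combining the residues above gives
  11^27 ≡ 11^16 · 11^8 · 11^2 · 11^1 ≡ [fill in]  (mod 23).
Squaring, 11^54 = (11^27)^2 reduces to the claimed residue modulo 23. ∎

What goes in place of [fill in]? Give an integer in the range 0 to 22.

5

11^16 · 11^8 · 11^2 · 11^1 ≡ 18 · 8 · 6 · 11 = 9504.
9504 mod 23 = 5, so 11^27 ≡ 5 (mod 23).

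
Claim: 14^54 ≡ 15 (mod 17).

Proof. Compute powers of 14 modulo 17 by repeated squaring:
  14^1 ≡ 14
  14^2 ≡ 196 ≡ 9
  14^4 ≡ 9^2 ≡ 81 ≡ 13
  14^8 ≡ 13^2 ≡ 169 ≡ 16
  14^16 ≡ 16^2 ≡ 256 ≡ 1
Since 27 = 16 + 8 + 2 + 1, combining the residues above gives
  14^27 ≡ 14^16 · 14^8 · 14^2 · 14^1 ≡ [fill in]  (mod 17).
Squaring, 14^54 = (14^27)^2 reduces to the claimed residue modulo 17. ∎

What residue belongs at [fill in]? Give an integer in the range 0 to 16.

14^16 · 14^8 · 14^2 · 14^1 ≡ 1 · 16 · 9 · 14 = 2016.
2016 mod 17 = 10, so 14^27 ≡ 10 (mod 17).

10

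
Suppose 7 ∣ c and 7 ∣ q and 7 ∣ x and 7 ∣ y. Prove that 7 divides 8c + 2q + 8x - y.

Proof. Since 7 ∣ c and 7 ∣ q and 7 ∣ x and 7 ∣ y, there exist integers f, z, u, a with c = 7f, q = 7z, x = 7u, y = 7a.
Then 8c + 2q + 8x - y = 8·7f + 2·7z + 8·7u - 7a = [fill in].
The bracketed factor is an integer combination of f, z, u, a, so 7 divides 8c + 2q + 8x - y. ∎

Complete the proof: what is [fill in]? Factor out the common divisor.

Pull the common 7 out of every term: 8·7f + 2·7z + 8·7u - 7a = 7(-a + 8f + 8u + 2z).
-a + 8f + 8u + 2z is an integer, which exhibits the divisibility.

7(-a + 8f + 8u + 2z)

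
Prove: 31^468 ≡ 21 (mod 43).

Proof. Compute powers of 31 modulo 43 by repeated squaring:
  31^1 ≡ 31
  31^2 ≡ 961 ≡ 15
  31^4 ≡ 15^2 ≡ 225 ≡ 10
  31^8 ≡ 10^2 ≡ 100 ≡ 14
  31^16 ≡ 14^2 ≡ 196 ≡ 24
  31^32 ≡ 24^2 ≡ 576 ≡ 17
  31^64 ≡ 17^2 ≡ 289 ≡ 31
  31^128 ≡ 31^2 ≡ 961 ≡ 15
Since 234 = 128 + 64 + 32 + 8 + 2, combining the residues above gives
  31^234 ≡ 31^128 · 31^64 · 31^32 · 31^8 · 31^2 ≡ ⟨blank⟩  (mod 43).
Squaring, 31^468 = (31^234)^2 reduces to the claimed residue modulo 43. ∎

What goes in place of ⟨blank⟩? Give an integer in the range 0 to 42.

35

31^128 · 31^64 · 31^32 · 31^8 · 31^2 ≡ 15 · 31 · 17 · 14 · 15 = 1660050.
1660050 mod 43 = 35, so 31^234 ≡ 35 (mod 43).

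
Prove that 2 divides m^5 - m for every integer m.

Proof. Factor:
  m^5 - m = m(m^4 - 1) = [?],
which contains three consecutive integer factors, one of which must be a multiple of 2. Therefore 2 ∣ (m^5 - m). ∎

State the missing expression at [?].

m^4 - 1 = (m^2 - 1)(m^2 + 1), and m^2 - 1 = (m-1)(m+1).
So m(m^4 - 1) = (m - 1)m(m + 1)(m^2 + 1).

(m - 1)m(m + 1)(m^2 + 1)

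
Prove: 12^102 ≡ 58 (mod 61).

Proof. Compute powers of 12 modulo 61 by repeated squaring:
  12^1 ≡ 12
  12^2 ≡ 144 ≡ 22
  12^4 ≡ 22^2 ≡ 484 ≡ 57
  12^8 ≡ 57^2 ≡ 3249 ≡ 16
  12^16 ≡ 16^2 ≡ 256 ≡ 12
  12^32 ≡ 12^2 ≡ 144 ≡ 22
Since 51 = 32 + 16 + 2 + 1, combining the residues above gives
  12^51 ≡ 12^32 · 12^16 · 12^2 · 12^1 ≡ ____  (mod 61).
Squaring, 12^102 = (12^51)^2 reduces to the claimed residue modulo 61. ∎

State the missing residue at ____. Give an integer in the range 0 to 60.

34

12^32 · 12^16 · 12^2 · 12^1 ≡ 22 · 12 · 22 · 12 = 69696.
69696 mod 61 = 34, so 12^51 ≡ 34 (mod 61).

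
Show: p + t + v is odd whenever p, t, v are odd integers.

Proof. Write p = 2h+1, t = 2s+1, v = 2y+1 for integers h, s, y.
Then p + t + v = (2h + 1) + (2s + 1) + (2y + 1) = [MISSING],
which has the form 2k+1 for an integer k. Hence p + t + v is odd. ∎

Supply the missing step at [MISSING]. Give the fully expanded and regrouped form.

2(h + s + y + 1) + 1

Expanding: (2h + 1) + (2s + 1) + (2y + 1) = 2h + 2s + 2y + 3.
Every term except the constant is even, so this is 2(h + s + y + 1) + 1,
and h + s + y + 1 ∈ ℤ gives the required form.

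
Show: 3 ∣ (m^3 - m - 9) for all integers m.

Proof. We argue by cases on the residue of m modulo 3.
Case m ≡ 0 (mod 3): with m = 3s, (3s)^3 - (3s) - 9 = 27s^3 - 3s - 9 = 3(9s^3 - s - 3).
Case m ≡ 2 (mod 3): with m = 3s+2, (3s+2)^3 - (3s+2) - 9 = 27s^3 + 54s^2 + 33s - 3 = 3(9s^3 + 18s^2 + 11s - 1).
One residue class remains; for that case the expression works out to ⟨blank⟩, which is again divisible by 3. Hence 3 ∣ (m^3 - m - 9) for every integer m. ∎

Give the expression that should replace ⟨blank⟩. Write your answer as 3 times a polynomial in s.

3(9s^3 + 9s^2 + 2s - 3)

Only m ≡ 1 (mod 3) is unaccounted for. Put m = 3s+1:
(3s+1)^3 - (3s+1) - 9 expands to 27s^3 + 27s^2 + 6s - 9,
and factoring out 3 leaves 3(9s^3 + 9s^2 + 2s - 3).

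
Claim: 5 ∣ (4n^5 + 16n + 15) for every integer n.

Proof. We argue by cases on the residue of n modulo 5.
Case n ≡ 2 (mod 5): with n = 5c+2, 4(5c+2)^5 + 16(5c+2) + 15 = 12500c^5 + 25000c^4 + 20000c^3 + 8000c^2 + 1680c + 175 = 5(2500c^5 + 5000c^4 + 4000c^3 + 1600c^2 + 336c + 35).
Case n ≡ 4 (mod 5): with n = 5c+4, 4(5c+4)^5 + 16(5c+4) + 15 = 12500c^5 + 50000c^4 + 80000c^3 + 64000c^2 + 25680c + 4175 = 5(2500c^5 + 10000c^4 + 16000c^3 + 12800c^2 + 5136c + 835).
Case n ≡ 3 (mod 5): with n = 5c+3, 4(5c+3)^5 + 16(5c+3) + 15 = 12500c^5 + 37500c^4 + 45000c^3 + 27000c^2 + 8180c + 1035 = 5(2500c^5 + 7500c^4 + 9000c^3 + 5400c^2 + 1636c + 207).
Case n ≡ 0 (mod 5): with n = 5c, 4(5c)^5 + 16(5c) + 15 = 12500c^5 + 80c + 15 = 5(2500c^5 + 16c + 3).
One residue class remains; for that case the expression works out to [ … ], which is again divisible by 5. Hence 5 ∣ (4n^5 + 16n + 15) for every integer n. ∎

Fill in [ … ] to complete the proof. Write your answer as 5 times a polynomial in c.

5(2500c^5 + 2500c^4 + 1000c^3 + 200c^2 + 36c + 7)

The residues treated are {2, 4, 3, 0}, so the missing case is n ≡ 1 (mod 5); write n = 5c+1.
Then 4(5c+1)^5 + 16(5c+1) + 15 = 12500c^5 + 12500c^4 + 5000c^3 + 1000c^2 + 180c + 35 = 5(2500c^5 + 2500c^4 + 1000c^3 + 200c^2 + 36c + 7).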